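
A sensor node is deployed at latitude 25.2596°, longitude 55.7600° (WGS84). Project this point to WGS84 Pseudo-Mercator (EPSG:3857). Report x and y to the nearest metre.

Web Mercator is spherical with R = a = 6378137 m.
x = R·λ = 6378137 × 0.973195591 = 6207174.807 m.
y = R·ln tan(π/4 + φ/2) = 6378137 × 0.455879903 = 2907664.476 m.

x 6207175 m, y 2907664 m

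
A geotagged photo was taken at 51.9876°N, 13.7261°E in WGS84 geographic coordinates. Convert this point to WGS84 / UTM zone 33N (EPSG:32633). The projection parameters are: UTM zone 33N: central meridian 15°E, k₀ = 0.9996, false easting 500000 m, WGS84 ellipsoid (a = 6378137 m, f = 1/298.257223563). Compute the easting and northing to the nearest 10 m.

Zone 33 central meridian λ₀ = 6×33 − 183 = 15°; Δλ = -1.2739°.
Transverse Mercator on WGS84 with k₀ = 0.9996 gives E = 412523.644 m, N = 5760425.289 m.

E 412520 m, N 5760430 m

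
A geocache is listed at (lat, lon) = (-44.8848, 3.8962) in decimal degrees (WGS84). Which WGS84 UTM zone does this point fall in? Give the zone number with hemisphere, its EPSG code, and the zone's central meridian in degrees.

Zone 31S (EPSG:32731), central meridian 3°

UTM zone = ⌊(λ + 180)/6⌋ + 1; 3.8962° ∈ [0°, 6°) → zone 31.
Hemisphere: S (φ < 0).
Central meridian λ₀ = 6×31 − 183 = 3°.
EPSG code: 32731.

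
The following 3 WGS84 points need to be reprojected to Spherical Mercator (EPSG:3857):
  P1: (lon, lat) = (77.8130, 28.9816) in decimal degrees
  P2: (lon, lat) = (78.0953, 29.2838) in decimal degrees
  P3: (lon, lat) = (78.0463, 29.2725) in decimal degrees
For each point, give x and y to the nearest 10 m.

P1: x 8662100 m, y 3373300 m; P2: x 8693530 m, y 3411820 m; P3: x 8688070 m, y 3410380 m

Web Mercator: x = R·λ, y = R·ln tan(π/4+φ/2), R = 6378137 m.
P1 (28.9816°, 77.8130°) → (8662103.537, 3373304.336) m.
P2 (29.2838°, 78.0953°) → (8693529.029, 3411817.243) m.
P3 (29.2725°, 78.0463°) → (8688074.374, 3410375.108) m.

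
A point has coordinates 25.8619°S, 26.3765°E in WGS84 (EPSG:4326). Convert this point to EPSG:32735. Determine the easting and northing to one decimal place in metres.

E 437528.0 m, N 7139461.4 m

Zone 35 central meridian λ₀ = 6×35 − 183 = 27°; Δλ = -0.6235°.
Transverse Mercator on WGS84 with k₀ = 0.9996 gives E = 437528.029 m, N = 7139461.442 m.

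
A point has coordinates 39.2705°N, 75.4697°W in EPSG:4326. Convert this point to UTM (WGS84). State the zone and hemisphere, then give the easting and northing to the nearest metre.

Zone 18N: E 459483 m, N 4346900 m

Longitude -75.4697° lies in the 6° band [-78°, -72°), giving zone 18; latitude is north of the equator, so 18N.
Zone 18 central meridian λ₀ = 6×18 − 183 = -75°; Δλ = -0.4697°.
Transverse Mercator on WGS84 with k₀ = 0.9996 gives E = 459483.079 m, N = 4346900.081 m.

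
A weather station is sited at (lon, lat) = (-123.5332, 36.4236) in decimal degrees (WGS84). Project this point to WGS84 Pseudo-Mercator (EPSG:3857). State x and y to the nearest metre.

x -13751653 m, y 4359066 m

Web Mercator is spherical with R = a = 6378137 m.
x = R·λ = 6378137 × -2.156061076 = -13751652.920 m.
y = R·ln tan(π/4 + φ/2) = 6378137 × 0.683438709 = 4359065.719 m.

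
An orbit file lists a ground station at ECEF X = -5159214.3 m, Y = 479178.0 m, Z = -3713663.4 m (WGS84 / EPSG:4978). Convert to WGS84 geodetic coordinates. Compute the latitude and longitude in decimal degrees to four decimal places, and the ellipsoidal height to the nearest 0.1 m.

lat -35.8125°, lon 174.6937°, h 3969.8 m

λ = atan2(Y, X) = 174.69370014°; p = √(X²+Y²) = 5181419.1 m.
Bowring's method on WGS84 (a = 6378137 m, b = 6356752.314 m) gives φ = -35.81249990°, h = 3969.848 m.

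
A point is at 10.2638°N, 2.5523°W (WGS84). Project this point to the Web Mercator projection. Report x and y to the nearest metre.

Web Mercator is spherical with R = a = 6378137 m.
x = R·λ = 6378137 × -0.044546038 = -284120.736 m.
y = R·ln tan(π/4 + φ/2) = 6378137 × 0.180102950 = 1148721.292 m.

x -284121 m, y 1148721 m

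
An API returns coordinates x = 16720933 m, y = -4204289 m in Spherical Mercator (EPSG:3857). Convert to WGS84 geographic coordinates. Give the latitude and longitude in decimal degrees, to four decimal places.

lat -35.2968°, lon 150.2067°

R = 6378137 m. λ = x/R = 150.20669679°.
φ = 2·arctan(exp(y/R)) − 90° = 2·arctan(0.51728) − 90° = -35.29680303°.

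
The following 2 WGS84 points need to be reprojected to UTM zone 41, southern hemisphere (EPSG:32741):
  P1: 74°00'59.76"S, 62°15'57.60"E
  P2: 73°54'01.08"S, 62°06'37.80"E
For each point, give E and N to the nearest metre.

UTM zone 41S: λ₀ = 63°, k₀ = 0.9996.
P1 (-74.0166°, 62.2660°) → (477440.468, 1785971.032) m.
P2 (-73.9003°, 62.1105°) → (472467.881, 1798879.409) m.

P1: E 477440 m, N 1785971 m; P2: E 472468 m, N 1798879 m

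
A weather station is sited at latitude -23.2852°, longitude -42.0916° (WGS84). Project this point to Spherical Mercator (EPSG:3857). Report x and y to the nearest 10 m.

x -4685620 m, y -2666550 m

Web Mercator is spherical with R = a = 6378137 m.
x = R·λ = 6378137 × -0.734637007 = -4685615.479 m.
y = R·ln tan(π/4 + φ/2) = 6378137 × -0.418075903 = -2666545.384 m.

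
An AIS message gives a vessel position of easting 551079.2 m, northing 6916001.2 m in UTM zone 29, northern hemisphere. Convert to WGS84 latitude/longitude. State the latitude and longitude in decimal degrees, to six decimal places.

Zone 29N: λ₀ = -9°, k₀ = 0.9996, false easting 500000 m.
Meridian distance M = (N − FN)/k₀ = 6918768.7 m.
Inverse transverse Mercator on WGS84 gives φ = 62.37189980°, λ = -8.01270023°.

lat 62.371900°, lon -8.012700°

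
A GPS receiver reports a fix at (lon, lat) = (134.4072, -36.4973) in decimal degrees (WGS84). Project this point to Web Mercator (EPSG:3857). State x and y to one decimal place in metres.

x 14962141.1 m, y -4369266.6 m

Web Mercator is spherical with R = a = 6378137 m.
x = R·λ = 6378137 × 2.345848178 = 14962141.063 m.
y = R·ln tan(π/4 + φ/2) = 6378137 × -0.685038063 = -4369266.616 m.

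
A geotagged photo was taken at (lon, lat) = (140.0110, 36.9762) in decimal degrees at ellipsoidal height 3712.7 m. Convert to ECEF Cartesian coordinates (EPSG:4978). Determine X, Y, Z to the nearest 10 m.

X -3910940 m, Y 3280390 m, Z 3817520 m

WGS84: a = 6378137 m, e² = 0.006694380; N(φ) = a/√(1−e²sin²φ) = 6385874.684 m.
X = (N+h)·cosφ·cosλ = -3910940.685 m; Y = (N+h)·cosφ·sinλ = 3280389.584 m; Z = (N(1−e²)+h)·sinφ = 3817516.551 m.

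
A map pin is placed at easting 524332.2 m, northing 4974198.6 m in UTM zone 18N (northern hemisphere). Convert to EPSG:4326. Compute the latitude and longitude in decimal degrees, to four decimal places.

Zone 18N: λ₀ = -75°, k₀ = 0.9996, false easting 500000 m.
Meridian distance M = (N − FN)/k₀ = 4976189.1 m.
Inverse transverse Mercator on WGS84 gives φ = 44.92080026°, λ = -74.69170011°.

lat 44.9208°, lon -74.6917°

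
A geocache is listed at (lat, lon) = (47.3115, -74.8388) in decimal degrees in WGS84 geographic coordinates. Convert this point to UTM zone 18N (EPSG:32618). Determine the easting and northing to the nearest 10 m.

E 512180 m, N 5239790 m

Zone 18 central meridian λ₀ = 6×18 − 183 = -75°; Δλ = +0.1612°.
Transverse Mercator on WGS84 with k₀ = 0.9996 gives E = 512183.912 m, N = 5239793.520 m.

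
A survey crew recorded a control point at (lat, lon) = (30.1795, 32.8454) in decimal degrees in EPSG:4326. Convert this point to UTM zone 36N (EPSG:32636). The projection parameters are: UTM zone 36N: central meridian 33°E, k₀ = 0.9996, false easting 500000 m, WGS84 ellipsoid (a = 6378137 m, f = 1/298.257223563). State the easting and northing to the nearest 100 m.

Zone 36 central meridian λ₀ = 6×36 − 183 = 33°; Δλ = -0.1546°.
Transverse Mercator on WGS84 with k₀ = 0.9996 gives E = 485116.086 m, N = 3338685.773 m.

E 485100 m, N 3338700 m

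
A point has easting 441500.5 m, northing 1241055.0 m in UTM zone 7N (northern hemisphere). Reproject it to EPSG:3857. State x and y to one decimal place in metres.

Unproject from UTM 7N (λ₀ = -141°) → φ = 11.22630018°, λ = -141.53590038°.
Web Mercator (R = 6378137 m): x = -15755704.359 m, y = 1257779.8496 m.

x -15755704.4 m, y 1257779.8 m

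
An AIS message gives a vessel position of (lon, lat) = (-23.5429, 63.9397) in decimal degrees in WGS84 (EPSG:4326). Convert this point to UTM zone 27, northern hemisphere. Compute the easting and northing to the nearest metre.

Zone 27 central meridian λ₀ = 6×27 − 183 = -21°; Δλ = -2.5429°.
Transverse Mercator on WGS84 with k₀ = 0.9996 gives E = 375378.400 m, N = 7092779.678 m.

E 375378 m, N 7092780 m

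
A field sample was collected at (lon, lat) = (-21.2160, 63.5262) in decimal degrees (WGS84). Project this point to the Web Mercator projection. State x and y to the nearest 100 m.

Web Mercator is spherical with R = a = 6378137 m.
x = R·λ = 6378137 × -0.370289054 = -2361754.317 m.
y = R·ln tan(π/4 + φ/2) = 6378137 × 1.447202397 = 9230455.156 m.

x -2361800 m, y 9230500 m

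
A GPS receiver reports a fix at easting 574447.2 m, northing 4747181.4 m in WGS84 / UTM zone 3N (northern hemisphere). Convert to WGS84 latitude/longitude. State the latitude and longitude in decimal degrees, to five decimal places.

Zone 3N: λ₀ = -165°, k₀ = 0.9996, false easting 500000 m.
Meridian distance M = (N − FN)/k₀ = 4749081.0 m.
Inverse transverse Mercator on WGS84 gives φ = 42.87360025°, λ = -164.08850013°.

lat 42.87360°, lon -164.08850°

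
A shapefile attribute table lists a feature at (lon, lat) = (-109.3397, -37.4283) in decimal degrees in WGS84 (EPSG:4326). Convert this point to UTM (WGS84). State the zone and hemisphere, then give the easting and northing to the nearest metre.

Zone 12S: E 646900 m, N 5856319 m

Longitude -109.3397° lies in the 6° band [-114°, -108°), giving zone 12; latitude is south of the equator, so 12S.
Zone 12 central meridian λ₀ = 6×12 − 183 = -111°; Δλ = +1.6603°.
Transverse Mercator on WGS84 with k₀ = 0.9996 gives E = 646899.671 m, N = 5856319.413 m.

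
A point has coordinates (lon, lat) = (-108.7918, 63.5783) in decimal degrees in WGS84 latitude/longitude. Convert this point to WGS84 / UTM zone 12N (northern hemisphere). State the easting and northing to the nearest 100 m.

E 609600 m, N 7051900 m

Zone 12 central meridian λ₀ = 6×12 − 183 = -111°; Δλ = +2.2082°.
Transverse Mercator on WGS84 with k₀ = 0.9996 gives E = 609616.246 m, N = 7051916.357 m.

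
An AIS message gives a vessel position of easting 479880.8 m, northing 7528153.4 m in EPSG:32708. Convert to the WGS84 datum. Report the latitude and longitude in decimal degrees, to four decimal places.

Zone 8S: λ₀ = -135°, k₀ = 0.9996, false easting 500000 m, false northing 10000000 m.
Meridian distance M = (N − FN)/k₀ = -2472835.7 m.
Inverse transverse Mercator on WGS84 gives φ = -22.35240013°, λ = -135.19540030°.

lat -22.3524°, lon -135.1954°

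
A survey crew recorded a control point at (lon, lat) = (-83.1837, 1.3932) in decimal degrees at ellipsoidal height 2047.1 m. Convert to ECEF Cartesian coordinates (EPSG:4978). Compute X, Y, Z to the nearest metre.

X 757019 m, Y -6333227 m, Z 154087 m

WGS84: a = 6378137 m, e² = 0.006694380; N(φ) = a/√(1−e²sin²φ) = 6378149.620 m.
X = (N+h)·cosφ·cosλ = 757019.051 m; Y = (N+h)·cosφ·sinλ = -6333227.341 m; Z = (N(1−e²)+h)·sinφ = 154086.978 m.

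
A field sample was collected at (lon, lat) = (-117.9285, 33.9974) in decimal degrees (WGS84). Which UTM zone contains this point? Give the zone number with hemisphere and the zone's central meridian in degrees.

UTM zone = ⌊(λ + 180)/6⌋ + 1; -117.9285° ∈ [-120°, -114°) → zone 11.
Hemisphere: N (φ ≥ 0).
Central meridian λ₀ = 6×11 − 183 = -117°.

Zone 11N, central meridian -117°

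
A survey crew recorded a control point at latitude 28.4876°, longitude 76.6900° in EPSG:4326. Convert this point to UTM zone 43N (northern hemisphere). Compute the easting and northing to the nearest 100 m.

E 665400 m, N 3152400 m

Zone 43 central meridian λ₀ = 6×43 − 183 = 75°; Δλ = +1.6900°.
Transverse Mercator on WGS84 with k₀ = 0.9996 gives E = 665424.267 m, N = 3152382.113 m.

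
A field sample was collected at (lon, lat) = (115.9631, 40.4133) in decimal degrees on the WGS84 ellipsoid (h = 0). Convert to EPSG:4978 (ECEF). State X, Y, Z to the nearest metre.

WGS84: a = 6378137 m, e² = 0.006694380; N(φ) = a/√(1−e²sin²φ) = 6387128.650 m.
X = (N+h)·cosφ·cosλ = -2129019.447 m; Y = (N+h)·cosφ·sinλ = 4372281.276 m; Z = (N(1−e²)+h)·sinφ = 4113034.380 m.

X -2129019 m, Y 4372281 m, Z 4113034 m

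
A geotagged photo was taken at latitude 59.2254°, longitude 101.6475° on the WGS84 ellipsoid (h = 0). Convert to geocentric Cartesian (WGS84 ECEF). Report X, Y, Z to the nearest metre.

WGS84: a = 6378137 m, e² = 0.006694380; N(φ) = a/√(1−e²sin²φ) = 6393955.406 m.
X = (N+h)·cosφ·cosλ = -660491.892 m; Y = (N+h)·cosφ·sinλ = 3204177.236 m; Z = (N(1−e²)+h)·sinφ = 5456825.876 m.

X -660492 m, Y 3204177 m, Z 5456826 m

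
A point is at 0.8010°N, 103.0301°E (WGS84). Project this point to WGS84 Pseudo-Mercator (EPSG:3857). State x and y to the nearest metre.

Web Mercator is spherical with R = a = 6378137 m.
x = R·λ = 6378137 × 1.798214474 = 11469258.268 m.
y = R·ln tan(π/4 + φ/2) = 6378137 × 0.013980543 = 89169.817 m.

x 11469258 m, y 89170 m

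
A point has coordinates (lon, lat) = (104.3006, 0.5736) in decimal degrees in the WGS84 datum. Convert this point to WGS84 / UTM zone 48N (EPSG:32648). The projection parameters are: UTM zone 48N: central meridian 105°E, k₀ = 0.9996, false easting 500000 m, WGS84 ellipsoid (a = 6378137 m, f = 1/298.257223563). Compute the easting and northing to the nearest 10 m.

E 422180 m, N 63400 m

Zone 48 central meridian λ₀ = 6×48 − 183 = 105°; Δλ = -0.6994°.
Transverse Mercator on WGS84 with k₀ = 0.9996 gives E = 422176.219 m, N = 63404.811 m.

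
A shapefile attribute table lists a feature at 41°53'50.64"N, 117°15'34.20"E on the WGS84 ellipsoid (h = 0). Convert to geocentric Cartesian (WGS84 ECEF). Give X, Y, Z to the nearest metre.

X -2177716 m, Y 4226575 m, Z 4237128 m

WGS84: a = 6378137 m, e² = 0.006694380; N(φ) = a/√(1−e²sin²φ) = 6387678.995 m.
X = (N+h)·cosφ·cosλ = -2177715.834 m; Y = (N+h)·cosφ·sinλ = 4226574.820 m; Z = (N(1−e²)+h)·sinφ = 4237128.122 m.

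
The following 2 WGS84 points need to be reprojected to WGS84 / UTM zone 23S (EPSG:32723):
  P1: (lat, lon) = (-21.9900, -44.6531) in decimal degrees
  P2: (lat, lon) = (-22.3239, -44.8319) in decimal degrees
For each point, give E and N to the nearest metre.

UTM zone 23S: λ₀ = -45°, k₀ = 0.9996.
P1 (-21.9900°, -44.6531°) → (535809.979, 7568239.309) m.
P2 (-22.3239°, -44.8319°) → (517311.763, 7531311.497) m.

P1: E 535810 m, N 7568239 m; P2: E 517312 m, N 7531311 m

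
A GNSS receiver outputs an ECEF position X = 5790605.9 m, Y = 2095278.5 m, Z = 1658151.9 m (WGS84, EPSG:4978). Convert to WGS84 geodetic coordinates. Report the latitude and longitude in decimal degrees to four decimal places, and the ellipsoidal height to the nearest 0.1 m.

lat 15.1673°, lon 19.8922°, h 679.9 m

λ = atan2(Y, X) = 19.89219993°; p = √(X²+Y²) = 6158028.0 m.
Bowring's method on WGS84 (a = 6378137 m, b = 6356752.314 m) gives φ = 15.16730010°, h = 679.853 m.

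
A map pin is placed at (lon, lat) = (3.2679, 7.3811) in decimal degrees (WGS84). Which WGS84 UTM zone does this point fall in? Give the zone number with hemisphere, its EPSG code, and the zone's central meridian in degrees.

Zone 31N (EPSG:32631), central meridian 3°

UTM zone = ⌊(λ + 180)/6⌋ + 1; 3.2679° ∈ [0°, 6°) → zone 31.
Hemisphere: N (φ ≥ 0).
Central meridian λ₀ = 6×31 − 183 = 3°.
EPSG code: 32631.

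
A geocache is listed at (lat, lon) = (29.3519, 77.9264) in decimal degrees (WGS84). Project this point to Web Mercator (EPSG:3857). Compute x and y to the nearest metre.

x 8674727 m, y 3420512 m

Web Mercator is spherical with R = a = 6378137 m.
x = R·λ = 6378137 × 1.360072254 = 8674727.167 m.
y = R·ln tan(π/4 + φ/2) = 6378137 × 0.536286962 = 3420511.717 m.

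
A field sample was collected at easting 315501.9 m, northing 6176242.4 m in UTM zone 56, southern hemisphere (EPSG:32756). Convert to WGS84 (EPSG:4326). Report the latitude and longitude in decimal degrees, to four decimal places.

Zone 56S: λ₀ = 153°, k₀ = 0.9996, false easting 500000 m, false northing 10000000 m.
Meridian distance M = (N − FN)/k₀ = -3825287.7 m.
Inverse transverse Mercator on WGS84 gives φ = -34.53900016°, λ = 150.98949960°.

lat -34.5390°, lon 150.9895°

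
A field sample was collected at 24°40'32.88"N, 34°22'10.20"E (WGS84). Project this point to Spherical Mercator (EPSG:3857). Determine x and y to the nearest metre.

x 3825995 m, y 2835976 m

Web Mercator is spherical with R = a = 6378137 m.
x = R·λ = 6378137 × 0.599860937 = 3825995.239 m.
y = R·ln tan(π/4 + φ/2) = 6378137 × 0.444640212 = 2835976.189 m.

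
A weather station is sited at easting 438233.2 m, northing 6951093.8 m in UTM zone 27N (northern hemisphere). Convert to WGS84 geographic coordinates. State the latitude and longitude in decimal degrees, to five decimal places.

lat 62.68520°, lon -22.20650°

Zone 27N: λ₀ = -21°, k₀ = 0.9996, false easting 500000 m.
Meridian distance M = (N − FN)/k₀ = 6953875.4 m.
Inverse transverse Mercator on WGS84 gives φ = 62.68520043°, λ = -22.20650008°.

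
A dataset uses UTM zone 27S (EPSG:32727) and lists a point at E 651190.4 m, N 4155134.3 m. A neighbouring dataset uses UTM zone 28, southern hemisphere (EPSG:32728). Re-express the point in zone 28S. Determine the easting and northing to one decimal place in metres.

E 246102.8 m, N 4150850.5 m

UTM 27S → geographic: φ = -52.73250010°, λ = -18.76080034°.
UTM 28S (λ₀ = -15°) forward: E = 246102.754 m, N = 4150850.509 m.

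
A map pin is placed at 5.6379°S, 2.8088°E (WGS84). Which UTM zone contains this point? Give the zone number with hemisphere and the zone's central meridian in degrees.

Zone 31S, central meridian 3°

UTM zone = ⌊(λ + 180)/6⌋ + 1; 2.8088° ∈ [0°, 6°) → zone 31.
Hemisphere: S (φ < 0).
Central meridian λ₀ = 6×31 − 183 = 3°.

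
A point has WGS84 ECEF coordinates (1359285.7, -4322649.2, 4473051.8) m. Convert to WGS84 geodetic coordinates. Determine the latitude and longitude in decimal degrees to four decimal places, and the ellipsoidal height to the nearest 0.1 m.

λ = atan2(Y, X) = -72.54389959°; p = √(X²+Y²) = 4531330.2 m.
Bowring's method on WGS84 (a = 6378137 m, b = 6356752.314 m) gives φ = 44.82160011°, h = -363.172 m.

lat 44.8216°, lon -72.5439°, h -363.2 m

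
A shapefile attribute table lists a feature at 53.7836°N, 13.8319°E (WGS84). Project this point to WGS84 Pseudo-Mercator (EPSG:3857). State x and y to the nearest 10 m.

Web Mercator is spherical with R = a = 6378137 m.
x = R·λ = 6378137 × 0.241412197 = 1539760.065 m.
y = R·ln tan(π/4 + φ/2) = 6378137 × 1.117768211 = 7129278.785 m.

x 1539760 m, y 7129280 m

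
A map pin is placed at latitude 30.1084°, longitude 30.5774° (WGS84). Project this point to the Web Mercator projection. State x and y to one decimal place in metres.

x 3403860.6 m, y 3517491.3 m

Web Mercator is spherical with R = a = 6378137 m.
x = R·λ = 6378137 × 0.533676307 = 3403860.598 m.
y = R·ln tan(π/4 + φ/2) = 6378137 × 0.551491960 = 3517491.277 m.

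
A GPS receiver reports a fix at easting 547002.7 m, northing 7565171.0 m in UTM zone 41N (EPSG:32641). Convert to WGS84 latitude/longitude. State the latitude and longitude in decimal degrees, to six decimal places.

Zone 41N: λ₀ = 63°, k₀ = 0.9996, false easting 500000 m.
Meridian distance M = (N − FN)/k₀ = 7568198.3 m.
Inverse transverse Mercator on WGS84 gives φ = 68.19620005°, λ = 64.13399943°.

lat 68.196200°, lon 64.133999°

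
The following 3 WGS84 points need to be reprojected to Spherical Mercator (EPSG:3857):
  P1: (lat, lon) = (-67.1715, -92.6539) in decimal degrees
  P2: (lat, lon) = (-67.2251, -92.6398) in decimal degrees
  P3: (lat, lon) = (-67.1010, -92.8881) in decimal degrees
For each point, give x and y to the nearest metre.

Web Mercator: x = R·λ, y = R·ln tan(π/4+φ/2), R = 6378137 m.
P1 (-67.1715°, -92.6539°) → (-10314184.968, -10205092.318) m.
P2 (-67.2251°, -92.6398°) → (-10312615.363, -10220488.618) m.
P3 (-67.1010°, -92.8881°) → (-10340255.993, -10184893.602) m.

P1: x -10314185 m, y -10205092 m; P2: x -10312615 m, y -10220489 m; P3: x -10340256 m, y -10184894 m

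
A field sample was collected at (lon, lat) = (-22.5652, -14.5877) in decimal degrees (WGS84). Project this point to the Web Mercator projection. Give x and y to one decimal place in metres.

Web Mercator is spherical with R = a = 6378137 m.
x = R·λ = 6378137 × -0.393837036 = -2511946.574 m.
y = R·ln tan(π/4 + φ/2) = 6378137 × -0.257399517 = -1641729.383 m.

x -2511946.6 m, y -1641729.4 m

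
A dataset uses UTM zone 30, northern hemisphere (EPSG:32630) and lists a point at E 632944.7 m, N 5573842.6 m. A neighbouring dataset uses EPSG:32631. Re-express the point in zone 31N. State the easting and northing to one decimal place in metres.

UTM 30N → geographic: φ = 50.30169971°, λ = -1.13319979°.
UTM 31N (λ₀ = 3°) forward: E = 205690.388 m, N = 5580350.117 m.

E 205690.4 m, N 5580350.1 m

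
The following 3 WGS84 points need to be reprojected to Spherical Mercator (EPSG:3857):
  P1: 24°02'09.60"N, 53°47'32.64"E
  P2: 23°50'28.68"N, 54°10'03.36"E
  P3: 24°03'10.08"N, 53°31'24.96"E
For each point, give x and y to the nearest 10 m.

P1: x 5988140 m, y 2757800 m; P2: x 6029910 m, y 2734080 m; P3: x 5958220 m, y 2759840 m

Web Mercator: x = R·λ, y = R·ln tan(π/4+φ/2), R = 6378137 m.
P1 (24.0360°, 53.7924°) → (5988142.577, 2757795.480) m.
P2 (23.8413°, 54.1676°) → (6029909.649, 2734081.713) m.
P3 (24.0528°, 53.5236°) → (5958219.897, 2759843.340) m.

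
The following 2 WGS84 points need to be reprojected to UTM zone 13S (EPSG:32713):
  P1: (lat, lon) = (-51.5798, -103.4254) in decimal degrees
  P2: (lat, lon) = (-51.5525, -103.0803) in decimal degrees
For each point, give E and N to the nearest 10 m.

P1: E 609100 m, N 4284520 m; P2: E 633090 m, N 4286990 m

UTM zone 13S: λ₀ = -105°, k₀ = 0.9996.
P1 (-51.5798°, -103.4254°) → (609103.203, 4284521.244) m.
P2 (-51.5525°, -103.0803°) → (633092.857, 4286985.608) m.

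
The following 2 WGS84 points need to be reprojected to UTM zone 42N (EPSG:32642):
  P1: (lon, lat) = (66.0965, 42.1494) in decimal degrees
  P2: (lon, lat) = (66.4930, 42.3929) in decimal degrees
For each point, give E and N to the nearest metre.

UTM zone 42N: λ₀ = 69°, k₀ = 0.9996.
P1 (42.1494°, 66.0965°) → (260091.952, 4670445.239) m.
P2 (42.3929°, 66.4930°) → (293652.228, 4696445.651) m.

P1: E 260092 m, N 4670445 m; P2: E 293652 m, N 4696446 m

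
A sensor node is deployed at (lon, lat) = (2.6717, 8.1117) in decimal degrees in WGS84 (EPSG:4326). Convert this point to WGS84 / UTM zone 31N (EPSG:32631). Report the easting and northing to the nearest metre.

E 463831 m, N 896661 m

Zone 31 central meridian λ₀ = 6×31 − 183 = 3°; Δλ = -0.3283°.
Transverse Mercator on WGS84 with k₀ = 0.9996 gives E = 463831.331 m, N = 896661.114 m.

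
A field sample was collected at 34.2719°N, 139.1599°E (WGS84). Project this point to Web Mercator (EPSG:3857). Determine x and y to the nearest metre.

Web Mercator is spherical with R = a = 6378137 m.
x = R·λ = 6378137 × 2.428798442 = 15491209.207 m.
y = R·ln tan(π/4 + φ/2) = 6378137 × 0.637391490 = 4065370.248 m.

x 15491209 m, y 4065370 m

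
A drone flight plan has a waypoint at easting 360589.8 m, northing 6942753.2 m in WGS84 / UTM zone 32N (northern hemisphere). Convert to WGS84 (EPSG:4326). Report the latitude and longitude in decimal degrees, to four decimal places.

lat 62.5892°, lon 6.2852°

Zone 32N: λ₀ = 9°, k₀ = 0.9996, false easting 500000 m.
Meridian distance M = (N − FN)/k₀ = 6945531.4 m.
Inverse transverse Mercator on WGS84 gives φ = 62.58920017°, λ = 6.28520024°.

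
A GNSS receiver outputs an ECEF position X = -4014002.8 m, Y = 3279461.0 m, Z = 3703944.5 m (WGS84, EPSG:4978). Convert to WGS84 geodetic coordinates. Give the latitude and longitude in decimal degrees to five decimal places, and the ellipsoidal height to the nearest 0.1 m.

lat 35.73130°, lon 140.75100°, h -147.5 m

λ = atan2(Y, X) = 140.75100021°; p = √(X²+Y²) = 5183346.7 m.
Bowring's method on WGS84 (a = 6378137 m, b = 6356752.314 m) gives φ = 35.73129990°, h = -147.468 m.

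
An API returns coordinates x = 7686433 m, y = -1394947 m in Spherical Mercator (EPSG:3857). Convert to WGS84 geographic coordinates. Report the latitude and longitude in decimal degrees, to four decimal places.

lat -12.4323°, lon 69.0484°

R = 6378137 m. λ = x/R = 69.04840244°.
φ = 2·arctan(exp(y/R)) − 90° = 2·arctan(0.80356) − 90° = -12.43230096°.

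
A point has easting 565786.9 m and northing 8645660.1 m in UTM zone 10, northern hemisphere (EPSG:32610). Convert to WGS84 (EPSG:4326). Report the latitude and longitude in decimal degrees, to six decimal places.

lat 77.872000°, lon -120.193999°

Zone 10N: λ₀ = -123°, k₀ = 0.9996, false easting 500000 m.
Meridian distance M = (N − FN)/k₀ = 8649119.7 m.
Inverse transverse Mercator on WGS84 gives φ = 77.87200005°, λ = -120.19399948°.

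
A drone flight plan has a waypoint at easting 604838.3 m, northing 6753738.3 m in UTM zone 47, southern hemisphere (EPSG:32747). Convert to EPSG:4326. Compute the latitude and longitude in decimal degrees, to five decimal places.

Zone 47S: λ₀ = 99°, k₀ = 0.9996, false easting 500000 m, false northing 10000000 m.
Meridian distance M = (N − FN)/k₀ = -3247560.7 m.
Inverse transverse Mercator on WGS84 gives φ = -29.34110007°, λ = 100.07990044°.

lat -29.34110°, lon 100.07990°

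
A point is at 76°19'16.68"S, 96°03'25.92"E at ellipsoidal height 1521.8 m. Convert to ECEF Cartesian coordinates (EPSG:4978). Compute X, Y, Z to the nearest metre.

WGS84: a = 6378137 m, e² = 0.006694380; N(φ) = a/√(1−e²sin²φ) = 6398388.022 m.
X = (N+h)·cosφ·cosλ = -159699.179 m; Y = (N+h)·cosφ·sinλ = 1504981.747 m; Z = (N(1−e²)+h)·sinφ = -6176771.445 m.

X -159699 m, Y 1504982 m, Z -6176771 m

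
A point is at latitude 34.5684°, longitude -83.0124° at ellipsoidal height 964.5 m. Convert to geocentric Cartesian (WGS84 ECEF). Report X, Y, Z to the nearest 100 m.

X 639700 m, Y -5219500 m, Z 3599100 m

WGS84: a = 6378137 m, e² = 0.006694380; N(φ) = a/√(1−e²sin²φ) = 6385020.982 m.
X = (N+h)·cosφ·cosλ = 639724.748 m; Y = (N+h)·cosφ·sinλ = -5219478.301 m; Z = (N(1−e²)+h)·sinφ = 3599089.888 m.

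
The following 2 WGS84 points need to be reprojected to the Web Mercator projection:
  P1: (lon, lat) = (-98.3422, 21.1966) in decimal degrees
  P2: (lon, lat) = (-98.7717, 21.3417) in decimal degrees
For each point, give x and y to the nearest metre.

P1: x -10947404 m, y 2415337 m; P2: x -10995215 m, y 2432670 m

Web Mercator: x = R·λ, y = R·ln tan(π/4+φ/2), R = 6378137 m.
P1 (21.1966°, -98.3422°) → (-10947403.627, 2415336.536) m.
P2 (21.3417°, -98.7717°) → (-10995215.349, 2432669.613) m.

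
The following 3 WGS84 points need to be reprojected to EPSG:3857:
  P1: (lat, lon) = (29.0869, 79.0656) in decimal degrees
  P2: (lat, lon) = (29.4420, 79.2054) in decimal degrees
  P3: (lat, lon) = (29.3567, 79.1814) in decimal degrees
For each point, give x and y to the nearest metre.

Web Mercator: x = R·λ, y = R·ln tan(π/4+φ/2), R = 6378137 m.
P1 (29.0869°, 79.0656°) → (8801542.331, 3386711.114) m.
P2 (29.4420°, 79.2054°) → (8817104.796, 3432023.917) m.
P3 (29.3567°, 79.1814°) → (8814433.128, 3421124.763) m.

P1: x 8801542 m, y 3386711 m; P2: x 8817105 m, y 3432024 m; P3: x 8814433 m, y 3421125 m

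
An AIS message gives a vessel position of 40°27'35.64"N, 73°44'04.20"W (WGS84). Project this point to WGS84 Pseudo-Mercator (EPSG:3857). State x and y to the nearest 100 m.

Web Mercator is spherical with R = a = 6378137 m.
x = R·λ = 6378137 × -1.286909797 = -8208086.994 m.
y = R·ln tan(π/4 + φ/2) = 6378137 × 0.773423415 = 4933000.497 m.

x -8208100 m, y 4933000 m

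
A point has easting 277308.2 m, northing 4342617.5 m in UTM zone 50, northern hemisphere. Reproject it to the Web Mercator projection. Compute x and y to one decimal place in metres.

x 12737287.4 m, y 4750978.2 m

Unproject from UTM 50N (λ₀ = 117°) → φ = 39.20429980°, λ = 114.42099965°.
Web Mercator (R = 6378137 m): x = 12737287.417 m, y = 4750978.159 m.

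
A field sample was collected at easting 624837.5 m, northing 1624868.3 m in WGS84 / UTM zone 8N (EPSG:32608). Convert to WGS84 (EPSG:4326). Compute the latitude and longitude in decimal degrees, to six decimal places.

Zone 8N: λ₀ = -135°, k₀ = 0.9996, false easting 500000 m.
Meridian distance M = (N − FN)/k₀ = 1625518.5 m.
Inverse transverse Mercator on WGS84 gives φ = 14.69459995°, λ = -133.84050042°.

lat 14.694600°, lon -133.840500°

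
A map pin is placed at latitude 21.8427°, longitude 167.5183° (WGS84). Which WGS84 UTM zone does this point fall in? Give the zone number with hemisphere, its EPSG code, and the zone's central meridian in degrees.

Zone 58N (EPSG:32658), central meridian 165°

UTM zone = ⌊(λ + 180)/6⌋ + 1; 167.5183° ∈ [162°, 168°) → zone 58.
Hemisphere: N (φ ≥ 0).
Central meridian λ₀ = 6×58 − 183 = 165°.
EPSG code: 32658.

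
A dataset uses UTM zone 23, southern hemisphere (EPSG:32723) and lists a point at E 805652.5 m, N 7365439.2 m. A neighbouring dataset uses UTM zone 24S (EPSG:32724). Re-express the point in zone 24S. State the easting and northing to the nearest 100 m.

E 194200 m, N 7365400 m

UTM 23S → geographic: φ = -23.79319959°, λ = -42.00060028°.
UTM 24S (λ₀ = -39°) forward: E = 194225.082 m, N = 7365436.612 m.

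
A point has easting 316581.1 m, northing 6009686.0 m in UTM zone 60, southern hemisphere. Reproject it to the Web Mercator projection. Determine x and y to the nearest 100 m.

Unproject from UTM 60S (λ₀ = 177°) → φ = -36.04010014°, λ = 174.96399976°.
Web Mercator (R = 6378137 m): x = 19476903.361 m, y = -4306140.493 m.

x 19476900 m, y -4306100 m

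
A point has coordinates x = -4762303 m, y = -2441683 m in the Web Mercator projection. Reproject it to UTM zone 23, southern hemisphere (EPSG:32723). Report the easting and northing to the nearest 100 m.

Web Mercator inverse (R = 6378137 m) → φ = -21.41709693°, λ = -42.78049573°.
UTM 23S forward: E = 730066.018 m, N = 7630062.233 m.

E 730100 m, N 7630100 m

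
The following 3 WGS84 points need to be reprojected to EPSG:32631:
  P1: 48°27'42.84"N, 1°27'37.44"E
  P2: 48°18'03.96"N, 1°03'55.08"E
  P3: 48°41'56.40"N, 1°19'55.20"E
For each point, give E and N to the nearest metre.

UTM zone 31N: λ₀ = 3°, k₀ = 0.9996.
P1 (48.4619°, 1.4604°) → (386183.329, 5368785.315) m.
P2 (48.3011°, 1.0653°) → (356524.974, 5351576.097) m.
P3 (48.6990°, 1.3320°) → (377267.011, 5395338.214) m.

P1: E 386183 m, N 5368785 m; P2: E 356525 m, N 5351576 m; P3: E 377267 m, N 5395338 m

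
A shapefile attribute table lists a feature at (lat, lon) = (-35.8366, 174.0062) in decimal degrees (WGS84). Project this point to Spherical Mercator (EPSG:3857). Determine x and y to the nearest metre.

Web Mercator is spherical with R = a = 6378137 m.
x = R·λ = 6378137 × 3.036981109 = 19370281.579 m.
y = R·ln tan(π/4 + φ/2) = 6378137 × -0.670754017 = -4278161.015 m.

x 19370282 m, y -4278161 m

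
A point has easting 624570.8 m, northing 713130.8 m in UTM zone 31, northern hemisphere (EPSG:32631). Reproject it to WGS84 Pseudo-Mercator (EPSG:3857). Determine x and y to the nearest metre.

Unproject from UTM 31N (λ₀ = 3°) → φ = 6.45040027°, λ = 4.12649959°.
Web Mercator (R = 6378137 m): x = 459359.833 m, y = 719576.920 m.

x 459360 m, y 719577 m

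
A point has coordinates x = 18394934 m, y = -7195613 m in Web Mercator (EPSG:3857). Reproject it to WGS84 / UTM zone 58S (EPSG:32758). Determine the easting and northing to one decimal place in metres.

E 515975.5 m, N 4001519.5 m

Web Mercator inverse (R = 6378137 m) → φ = -54.13419870°, λ = 165.24450363°.
UTM 58S forward: E = 515975.494 m, N = 4001519.535 m.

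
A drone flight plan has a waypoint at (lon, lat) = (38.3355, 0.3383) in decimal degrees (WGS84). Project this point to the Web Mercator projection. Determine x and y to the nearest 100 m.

Web Mercator is spherical with R = a = 6378137 m.
x = R·λ = 6378137 × 0.669080695 = 4267488.339 m.
y = R·ln tan(π/4 + φ/2) = 6378137 × 0.005904483 = 37659.603 m.

x 4267500 m, y 37700 m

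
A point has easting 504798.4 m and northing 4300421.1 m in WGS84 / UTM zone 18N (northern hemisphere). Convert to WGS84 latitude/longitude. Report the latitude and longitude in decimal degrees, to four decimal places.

Zone 18N: λ₀ = -75°, k₀ = 0.9996, false easting 500000 m.
Meridian distance M = (N − FN)/k₀ = 4302142.0 m.
Inverse transverse Mercator on WGS84 gives φ = 38.85259994°, λ = -74.94470050°.

lat 38.8526°, lon -74.9447°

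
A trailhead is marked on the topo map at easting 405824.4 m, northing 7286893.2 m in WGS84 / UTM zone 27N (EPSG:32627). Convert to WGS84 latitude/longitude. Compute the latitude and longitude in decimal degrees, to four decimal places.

lat 65.6900°, lon -23.0504°

Zone 27N: λ₀ = -21°, k₀ = 0.9996, false easting 500000 m.
Meridian distance M = (N − FN)/k₀ = 7289809.1 m.
Inverse transverse Mercator on WGS84 gives φ = 65.69000028°, λ = -23.05040056°.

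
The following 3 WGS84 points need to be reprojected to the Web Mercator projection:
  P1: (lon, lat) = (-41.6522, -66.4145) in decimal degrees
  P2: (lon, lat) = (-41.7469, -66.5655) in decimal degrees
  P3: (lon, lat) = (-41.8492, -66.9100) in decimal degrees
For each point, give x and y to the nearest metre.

P1: x -4636702 m, y -9991223 m; P2: x -4647244 m, y -10033361 m; P3: x -4658632 m, y -10130465 m

Web Mercator: x = R·λ, y = R·ln tan(π/4+φ/2), R = 6378137 m.
P1 (-66.4145°, -41.6522°) → (-4636701.694, -9991222.913) m.
P2 (-66.5655°, -41.7469°) → (-4647243.650, -10033361.081) m.
P3 (-66.9100°, -41.8492°) → (-4658631.634, -10130464.994) m.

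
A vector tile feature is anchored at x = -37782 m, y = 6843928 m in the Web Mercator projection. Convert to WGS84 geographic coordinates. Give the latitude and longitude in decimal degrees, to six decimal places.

lat 52.241598°, lon -0.339401°

R = 6378137 m. λ = x/R = -0.33940148°.
φ = 2·arctan(exp(y/R)) − 90° = 2·arctan(2.92422) − 90° = 52.24159849°.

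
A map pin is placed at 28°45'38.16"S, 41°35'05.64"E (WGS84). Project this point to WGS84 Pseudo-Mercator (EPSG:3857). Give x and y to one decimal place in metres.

Web Mercator is spherical with R = a = 6378137 m.
x = R·λ = 6378137 × 0.725793424 = 4629209.893 m.
y = R·ln tan(π/4 + φ/2) = 6378137 × -0.524480882 = -3345210.922 m.

x 4629209.9 m, y -3345210.9 m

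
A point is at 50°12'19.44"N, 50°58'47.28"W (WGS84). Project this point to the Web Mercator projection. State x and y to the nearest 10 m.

Web Mercator is spherical with R = a = 6378137 m.
x = R·λ = 6378137 × -0.889765362 = -5675045.377 m.
y = R·ln tan(π/4 + φ/2) = 6378137 × 1.016272273 = 6481923.783 m.

x -5675050 m, y 6481920 m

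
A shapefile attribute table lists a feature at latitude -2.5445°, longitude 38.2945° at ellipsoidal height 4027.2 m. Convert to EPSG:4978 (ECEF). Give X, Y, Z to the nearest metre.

X 5004046 m, Y 3951177 m, Z -281444 m

WGS84: a = 6378137 m, e² = 0.006694380; N(φ) = a/√(1−e²sin²φ) = 6378179.078 m.
X = (N+h)·cosφ·cosλ = 5004045.715 m; Y = (N+h)·cosφ·sinλ = 3951177.279 m; Z = (N(1−e²)+h)·sinφ = -281444.415 m.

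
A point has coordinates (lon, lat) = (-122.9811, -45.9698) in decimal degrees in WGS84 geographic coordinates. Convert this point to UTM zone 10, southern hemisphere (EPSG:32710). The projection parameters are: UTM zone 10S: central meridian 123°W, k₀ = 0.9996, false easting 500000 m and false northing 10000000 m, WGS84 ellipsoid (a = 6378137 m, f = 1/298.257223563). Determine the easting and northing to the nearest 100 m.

E 501500 m, N 4909300 m

Zone 10 central meridian λ₀ = 6×10 − 183 = -123°; Δλ = +0.0189°.
Transverse Mercator on WGS84 with k₀ = 0.9996 gives E = 501464.267 m, N = 4909307.752 m.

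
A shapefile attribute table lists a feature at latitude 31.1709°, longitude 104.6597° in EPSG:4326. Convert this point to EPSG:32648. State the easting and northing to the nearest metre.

E 467571 m, N 3448592 m

Zone 48 central meridian λ₀ = 6×48 − 183 = 105°; Δλ = -0.3403°.
Transverse Mercator on WGS84 with k₀ = 0.9996 gives E = 467570.892 m, N = 3448592.044 m.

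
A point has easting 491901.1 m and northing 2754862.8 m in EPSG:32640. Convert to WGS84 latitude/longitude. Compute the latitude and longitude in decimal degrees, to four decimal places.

Zone 40N: λ₀ = 57°, k₀ = 0.9996, false easting 500000 m.
Meridian distance M = (N − FN)/k₀ = 2755965.2 m.
Inverse transverse Mercator on WGS84 gives φ = 24.90889979°, λ = 56.91980017°.

lat 24.9089°, lon 56.9198°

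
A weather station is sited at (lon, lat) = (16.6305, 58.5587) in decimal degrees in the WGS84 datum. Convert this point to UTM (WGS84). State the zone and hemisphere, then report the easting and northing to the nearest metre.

Zone 33N: E 594866 m, N 6492066 m

Longitude 16.6305° lies in the 6° band [12°, 18°), giving zone 33; latitude is north of the equator, so 33N.
Zone 33 central meridian λ₀ = 6×33 − 183 = 15°; Δλ = +1.6305°.
Transverse Mercator on WGS84 with k₀ = 0.9996 gives E = 594865.976 m, N = 6492066.463 m.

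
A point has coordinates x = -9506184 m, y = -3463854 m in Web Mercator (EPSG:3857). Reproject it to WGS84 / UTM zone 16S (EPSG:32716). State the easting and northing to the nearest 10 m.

E 655240 m, N 6714410 m

Web Mercator inverse (R = 6378137 m) → φ = -29.69070118°, λ = -85.39550381°.
UTM 16S forward: E = 655237.982 m, N = 6714409.846 m.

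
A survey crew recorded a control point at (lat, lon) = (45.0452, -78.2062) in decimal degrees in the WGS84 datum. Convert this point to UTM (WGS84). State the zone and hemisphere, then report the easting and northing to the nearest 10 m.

Longitude -78.2062° lies in the 6° band [-84°, -78°), giving zone 17; latitude is north of the equator, so 17N.
Zone 17 central meridian λ₀ = 6×17 − 183 = -81°; Δλ = +2.7938°.
Transverse Mercator on WGS84 with k₀ = 0.9996 gives E = 720020.958 m, N = 4991769.149 m.

Zone 17N: E 720020 m, N 4991770 m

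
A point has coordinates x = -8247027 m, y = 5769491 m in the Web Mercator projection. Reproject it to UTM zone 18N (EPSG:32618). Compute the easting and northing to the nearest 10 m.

Web Mercator inverse (R = 6378137 m) → φ = 45.93220080°, λ = -74.08430403°.
UTM 18N forward: E = 570990.916 m, N = 5086922.203 m.

E 570990 m, N 5086920 m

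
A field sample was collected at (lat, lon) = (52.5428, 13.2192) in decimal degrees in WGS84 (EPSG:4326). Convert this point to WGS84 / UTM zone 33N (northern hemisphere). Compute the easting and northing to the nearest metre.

Zone 33 central meridian λ₀ = 6×33 − 183 = 15°; Δλ = -1.7808°.
Transverse Mercator on WGS84 with k₀ = 0.9996 gives E = 379236.301 m, N = 5822902.730 m.

E 379236 m, N 5822903 m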